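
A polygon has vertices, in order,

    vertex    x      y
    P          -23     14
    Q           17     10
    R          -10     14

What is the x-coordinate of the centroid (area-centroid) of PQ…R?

-16/3

Apply Gauss's area formula. First the cross-terms c_i = x_i·y_{i+1} − x_{i+1}·y_i:
  -468, 338, 182  ⇒  2A = 52, A = 26.
Then Σ (x_i + x_{i+1})·c_i = -832, so x̄ = -832 / (6·26) = -16/3.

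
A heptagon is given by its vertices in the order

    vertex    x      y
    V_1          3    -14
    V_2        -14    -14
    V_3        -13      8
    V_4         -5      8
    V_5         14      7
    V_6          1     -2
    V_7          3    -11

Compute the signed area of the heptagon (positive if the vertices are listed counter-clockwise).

-396

Apply Gauss's area formula: 2A = Σ (x_i·y_{i+1} − x_{i+1}·y_i), indices taken mod 7.
Σ = (-238) + (-294) + (-64) + (-147) + (-35) + (-5) + (-9) = -792
Signed area = Σ/2 = -396 (negative ⇒ clockwise traversal).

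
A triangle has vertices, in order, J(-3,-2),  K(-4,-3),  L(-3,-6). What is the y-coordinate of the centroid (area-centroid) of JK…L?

Apply the shoelace (surveyor's) formula. First the cross-terms c_i = x_i·y_{i+1} − x_{i+1}·y_i:
  1, 15, -12  ⇒  2A = 4, A = 2.
Then Σ (y_i + y_{i+1})·c_i = -44, so ȳ = -44 / (6·2) = -11/3.

-11/3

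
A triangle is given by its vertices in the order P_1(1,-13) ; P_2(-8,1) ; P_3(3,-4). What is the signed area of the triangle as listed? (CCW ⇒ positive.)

Apply Gauss's area formula: 2A = Σ (x_i·y_{i+1} − x_{i+1}·y_i), indices taken mod 3.
Cross-terms: -103, 29, -35  ⇒  Σ = -109
Signed area = Σ/2 = -54.5 (negative ⇒ clockwise traversal).

-54.5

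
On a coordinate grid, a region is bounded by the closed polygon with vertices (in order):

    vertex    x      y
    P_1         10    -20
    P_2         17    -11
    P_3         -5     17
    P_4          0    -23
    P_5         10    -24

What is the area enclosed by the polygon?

424.5

Cross-terms: 230, 234, 115, 230, 40  ⇒  Σ = 849
Area = |Σ|/2 = 424.5.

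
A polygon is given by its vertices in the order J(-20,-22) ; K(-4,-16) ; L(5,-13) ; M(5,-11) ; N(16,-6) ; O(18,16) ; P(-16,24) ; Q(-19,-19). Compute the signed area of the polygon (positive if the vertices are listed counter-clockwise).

Apply the shoelace (surveyor's) formula: 2A = Σ (x_i·y_{i+1} − x_{i+1}·y_i), indices taken mod 8.
Σ = (232) + (132) + (10) + (146) + (364) + (688) + (760) + (38) = 2370
Signed area = Σ/2 = 1185 (positive ⇒ counter-clockwise traversal).

1185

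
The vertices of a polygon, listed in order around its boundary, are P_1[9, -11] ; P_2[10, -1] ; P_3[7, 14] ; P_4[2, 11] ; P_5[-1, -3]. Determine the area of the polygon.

170

Σ = (101) + (147) + (49) + (5) + (38) = 340
Area = |Σ|/2 = 170.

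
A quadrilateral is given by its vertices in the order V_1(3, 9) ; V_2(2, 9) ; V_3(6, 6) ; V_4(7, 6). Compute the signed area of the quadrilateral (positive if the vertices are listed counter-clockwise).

3

Apply the shoelace formula: 2A = Σ (x_i·y_{i+1} − x_{i+1}·y_i), indices taken mod 4.
Cross-terms: 9, -42, -6, 45  ⇒  Σ = 6
Signed area = Σ/2 = 3 (positive ⇒ counter-clockwise traversal).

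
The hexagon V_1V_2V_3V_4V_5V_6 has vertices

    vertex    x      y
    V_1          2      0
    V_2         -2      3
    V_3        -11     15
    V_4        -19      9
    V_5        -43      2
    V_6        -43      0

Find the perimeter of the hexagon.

102

|V_1V_2| = √((-4)² + (3)²) = √25 = 5
|V_2V_3| = √((-9)² + (12)²) = √225 = 15
|V_3V_4| = √((-8)² + (-6)²) = √100 = 10
|V_4V_5| = √((-24)² + (-7)²) = √625 = 25
|V_5V_6| = √((0)² + (-2)²) = √4 = 2
|V_6V_1| = √((45)² + (0)²) = √2025 = 45
Perimeter = 5 + 15 + 10 + 25 + 2 + 45 = 102.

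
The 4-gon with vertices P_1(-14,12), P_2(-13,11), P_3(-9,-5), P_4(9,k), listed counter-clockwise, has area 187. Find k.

Write out the shoelace sum; only the two edges meeting at P_4 involve k:
2·Area = [((-9)·k − 9·(-5)) + (9·12 − (-14)·k)] + 166
       = 5·k + 319 = 374
⇒ k = 11.

11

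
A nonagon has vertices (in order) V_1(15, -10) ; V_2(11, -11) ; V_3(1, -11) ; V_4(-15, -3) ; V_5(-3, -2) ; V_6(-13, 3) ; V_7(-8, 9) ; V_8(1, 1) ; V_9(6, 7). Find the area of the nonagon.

Apply the surveyor's formula: 2A = Σ (x_i·y_{i+1} − x_{i+1}·y_i), indices taken mod 9.
Cross-terms: -55, -110, -168, 21, -35, -93, -17, 1, -165  ⇒  Σ = -621
Area = |Σ|/2 = 310.5.

310.5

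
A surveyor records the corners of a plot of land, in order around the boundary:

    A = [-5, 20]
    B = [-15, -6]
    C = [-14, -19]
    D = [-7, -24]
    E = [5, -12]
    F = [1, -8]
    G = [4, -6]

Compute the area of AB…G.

493

Apply the surveyor's formula: 2A = Σ (x_i·y_{i+1} − x_{i+1}·y_i), indices taken mod 7.
Σ = (330) + (201) + (203) + (204) + (-28) + (26) + (50) = 986
Area = |Σ|/2 = 493.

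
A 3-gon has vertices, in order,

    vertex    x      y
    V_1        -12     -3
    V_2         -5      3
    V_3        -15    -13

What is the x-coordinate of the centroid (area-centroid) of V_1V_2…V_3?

Apply the shoelace (surveyor's) formula. First the cross-terms c_i = x_i·y_{i+1} − x_{i+1}·y_i:
  -51, 110, -111  ⇒  2A = -52, A = -26.
Then Σ (x_i + x_{i+1})·c_i = 1664, so x̄ = 1664 / (6·(-26)) = -32/3.

-32/3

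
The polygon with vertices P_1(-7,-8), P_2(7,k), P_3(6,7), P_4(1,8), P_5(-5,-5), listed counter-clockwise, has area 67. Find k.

4

The doubled signed area Σ (x_i y_{i+1} − x_{i+1} y_i) is linear in k.
With k=0 it equals 186; the coefficient of k is -13 (from the two edges through P_2).
So -13·k + 186 = 2·67 = 134 ⇒ k = 4.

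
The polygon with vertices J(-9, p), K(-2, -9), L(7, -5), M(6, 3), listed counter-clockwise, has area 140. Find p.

The doubled signed area Σ (x_i y_{i+1} − x_{i+1} y_i) is linear in p.
With p=0 it equals 232; the coefficient of p is 8 (from the two edges through J).
So 8·p + 232 = 2·140 = 280 ⇒ p = 6.

6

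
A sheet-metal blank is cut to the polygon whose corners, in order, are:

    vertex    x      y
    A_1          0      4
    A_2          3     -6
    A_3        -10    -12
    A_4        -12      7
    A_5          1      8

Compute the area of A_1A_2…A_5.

210.5

Apply the shoelace formula: 2A = Σ (x_i·y_{i+1} − x_{i+1}·y_i), indices taken mod 5.
Σ = (-12) + (-96) + (-214) + (-103) + (4) = -421
Area = |Σ|/2 = 210.5.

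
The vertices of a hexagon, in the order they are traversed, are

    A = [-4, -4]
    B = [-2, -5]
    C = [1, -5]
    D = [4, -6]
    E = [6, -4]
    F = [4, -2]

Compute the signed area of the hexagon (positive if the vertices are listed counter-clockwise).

20.5

Cross-terms: 12, 15, 14, 20, 4, -24  ⇒  Σ = 41
Signed area = Σ/2 = 20.5 (positive ⇒ counter-clockwise traversal).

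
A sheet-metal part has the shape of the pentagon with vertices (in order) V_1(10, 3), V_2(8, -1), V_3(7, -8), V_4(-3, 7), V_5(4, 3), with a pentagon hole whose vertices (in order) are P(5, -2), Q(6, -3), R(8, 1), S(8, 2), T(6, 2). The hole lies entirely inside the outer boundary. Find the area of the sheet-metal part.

Outer boundary:
Apply the shoelace formula: 2A = Σ (x_i·y_{i+1} − x_{i+1}·y_i), indices taken mod 5.
Σ = (-34) + (-57) + (25) + (-37) + (-18) = -121
Area = |Σ|/2 = 60.5.
Hole:
Apply the shoelace (surveyor's) formula: 2A = Σ (x_i·y_{i+1} − x_{i+1}·y_i), indices taken mod 5.
Cross-terms: -3, 30, 8, 4, -22  ⇒  Σ = 17
Area = |Σ|/2 = 8.5.
Net area = 60.5 − 8.5 = 52.

52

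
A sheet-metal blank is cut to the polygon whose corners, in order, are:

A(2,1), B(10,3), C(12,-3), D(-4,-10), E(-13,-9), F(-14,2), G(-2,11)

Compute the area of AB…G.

Apply the shoelace (surveyor's) formula: 2A = Σ (x_i·y_{i+1} − x_{i+1}·y_i), indices taken mod 7.
Σ = (-4) + (-66) + (-132) + (-94) + (-152) + (-150) + (-24) = -622
Area = |Σ|/2 = 311.

311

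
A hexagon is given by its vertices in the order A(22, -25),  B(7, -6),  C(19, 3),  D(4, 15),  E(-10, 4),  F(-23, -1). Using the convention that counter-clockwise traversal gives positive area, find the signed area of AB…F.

658

Apply the shoelace formula: 2A = Σ (x_i·y_{i+1} − x_{i+1}·y_i), indices taken mod 6.
Σ = (43) + (135) + (273) + (166) + (102) + (597) = 1316
Signed area = Σ/2 = 658 (positive ⇒ counter-clockwise traversal).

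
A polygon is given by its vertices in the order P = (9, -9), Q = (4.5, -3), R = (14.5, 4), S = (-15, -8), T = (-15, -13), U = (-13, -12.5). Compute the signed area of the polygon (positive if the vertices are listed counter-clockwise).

171

Apply the shoelace formula: 2A = Σ (x_i·y_{i+1} − x_{i+1}·y_i), indices taken mod 6.
Σ = (13.5) + (61.5) + (-56) + (75) + (18.5) + (229.5) = 342
Signed area = Σ/2 = 171 (positive ⇒ counter-clockwise traversal).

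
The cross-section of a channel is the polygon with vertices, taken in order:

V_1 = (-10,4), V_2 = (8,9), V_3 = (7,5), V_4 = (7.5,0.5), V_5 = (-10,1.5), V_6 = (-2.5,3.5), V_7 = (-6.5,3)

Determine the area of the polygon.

Cross-terms: -122, -23, -34, 16.25, -31.25, 15.25, 4  ⇒  Σ = -174.75
Area = |Σ|/2 = 87.375.

87.375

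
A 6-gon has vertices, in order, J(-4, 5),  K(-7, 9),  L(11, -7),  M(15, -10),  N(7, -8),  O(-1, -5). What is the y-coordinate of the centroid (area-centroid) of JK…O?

-715/261

Apply the surveyor's formula. First the cross-terms c_i = x_i·y_{i+1} − x_{i+1}·y_i:
  -1, -50, -5, -50, -43, -25  ⇒  2A = -174, A = -87.
Then Σ (y_i + y_{i+1})·c_i = 1430, so ȳ = 1430 / (6·(-87)) = -715/261.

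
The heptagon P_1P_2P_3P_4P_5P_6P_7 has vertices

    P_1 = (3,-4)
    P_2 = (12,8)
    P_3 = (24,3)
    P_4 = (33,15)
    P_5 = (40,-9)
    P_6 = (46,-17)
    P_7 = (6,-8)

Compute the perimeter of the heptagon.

|P_1P_2| = √((9)² + (12)²) = √225 = 15
|P_2P_3| = √((12)² + (-5)²) = √169 = 13
|P_3P_4| = √((9)² + (12)²) = √225 = 15
|P_4P_5| = √((7)² + (-24)²) = √625 = 25
|P_5P_6| = √((6)² + (-8)²) = √100 = 10
|P_6P_7| = √((-40)² + (9)²) = √1681 = 41
|P_7P_1| = √((-3)² + (4)²) = √25 = 5
Perimeter = 15 + 13 + 15 + 25 + 10 + 41 + 5 = 124.

124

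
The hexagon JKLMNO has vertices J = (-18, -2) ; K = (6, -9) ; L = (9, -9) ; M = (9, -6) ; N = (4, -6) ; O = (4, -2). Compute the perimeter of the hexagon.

62

|JK| = √((24)² + (-7)²) = √625 = 25
|KL| = √((3)² + (0)²) = √9 = 3
|LM| = √((0)² + (3)²) = √9 = 3
|MN| = √((-5)² + (0)²) = √25 = 5
|NO| = √((0)² + (4)²) = √16 = 4
|OJ| = √((-22)² + (0)²) = √484 = 22
Perimeter = 25 + 3 + 3 + 5 + 4 + 22 = 62.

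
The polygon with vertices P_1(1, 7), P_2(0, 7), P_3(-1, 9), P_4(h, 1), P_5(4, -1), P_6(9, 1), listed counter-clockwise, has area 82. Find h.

-8

Write out the shoelace sum; only the two edges meeting at P_4 involve h:
2·Area = [((-1)·1 − h·9) + (h·(-1) − 4·1)] + 89
       = -10·h + 84 = 164
⇒ h = -8.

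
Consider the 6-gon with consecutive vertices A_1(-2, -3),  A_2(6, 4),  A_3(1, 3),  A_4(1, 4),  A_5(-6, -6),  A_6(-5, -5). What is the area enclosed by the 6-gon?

24

Apply the shoelace (surveyor's) formula: 2A = Σ (x_i·y_{i+1} − x_{i+1}·y_i), indices taken mod 6.
Σ = (10) + (14) + (1) + (18) + (0) + (5) = 48
Area = |Σ|/2 = 24.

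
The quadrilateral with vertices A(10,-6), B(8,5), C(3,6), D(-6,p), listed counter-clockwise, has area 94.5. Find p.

2

The doubled signed area Σ (x_i y_{i+1} − x_{i+1} y_i) is linear in p.
With p=0 it equals 203; the coefficient of p is -7 (from the two edges through D).
So -7·p + 203 = 2·94.5 = 189 ⇒ p = 2.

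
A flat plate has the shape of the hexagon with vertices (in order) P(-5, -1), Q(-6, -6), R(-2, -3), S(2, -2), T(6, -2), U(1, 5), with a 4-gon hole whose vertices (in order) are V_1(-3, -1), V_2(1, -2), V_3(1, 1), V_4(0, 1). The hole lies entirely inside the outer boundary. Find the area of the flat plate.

45

Outer boundary:
Apply Gauss's area formula: 2A = Σ (x_i·y_{i+1} − x_{i+1}·y_i), indices taken mod 6.
P→Q: (-5)(-6) − (-6)(-1) = 24
Q→R: (-6)(-3) − (-2)(-6) = 6
R→S: (-2)(-2) − (2)(-3) = 10
S→T: (2)(-2) − (6)(-2) = 8
T→U: (6)(5) − (1)(-2) = 32
U→P: (1)(-1) − (-5)(5) = 24
Σ = 104
Area = |Σ|/2 = 52.
Hole:
Cross-terms: 7, 3, 1, 3  ⇒  Σ = 14
Area = |Σ|/2 = 7.
Net area = 52 − 7 = 45.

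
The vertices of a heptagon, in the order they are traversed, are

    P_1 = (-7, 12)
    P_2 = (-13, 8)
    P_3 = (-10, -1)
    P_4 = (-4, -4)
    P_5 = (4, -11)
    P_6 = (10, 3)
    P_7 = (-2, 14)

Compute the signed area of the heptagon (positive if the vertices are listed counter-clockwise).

315.5

Apply the surveyor's formula: 2A = Σ (x_i·y_{i+1} − x_{i+1}·y_i), indices taken mod 7.
Cross-terms: 100, 93, 36, 60, 122, 146, 74  ⇒  Σ = 631
Signed area = Σ/2 = 315.5 (positive ⇒ counter-clockwise traversal).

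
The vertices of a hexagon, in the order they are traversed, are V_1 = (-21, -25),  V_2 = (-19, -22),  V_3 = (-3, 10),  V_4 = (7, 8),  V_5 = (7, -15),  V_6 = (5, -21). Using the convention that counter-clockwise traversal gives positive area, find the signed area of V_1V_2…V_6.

-581

Apply Gauss's area formula: 2A = Σ (x_i·y_{i+1} − x_{i+1}·y_i), indices taken mod 6.
Σ = (-13) + (-256) + (-94) + (-161) + (-72) + (-566) = -1162
Signed area = Σ/2 = -581 (negative ⇒ clockwise traversal).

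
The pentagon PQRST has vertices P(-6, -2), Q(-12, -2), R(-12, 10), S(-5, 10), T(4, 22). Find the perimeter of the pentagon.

|PQ| = √((-6)² + (0)²) = √36 = 6
|QR| = √((0)² + (12)²) = √144 = 12
|RS| = √((7)² + (0)²) = √49 = 7
|ST| = √((9)² + (12)²) = √225 = 15
|TP| = √((-10)² + (-24)²) = √676 = 26
Perimeter = 6 + 12 + 7 + 15 + 26 = 66.

66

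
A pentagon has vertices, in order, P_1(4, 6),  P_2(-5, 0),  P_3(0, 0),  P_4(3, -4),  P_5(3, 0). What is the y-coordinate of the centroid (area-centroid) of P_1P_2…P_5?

Apply the shoelace (surveyor's) formula. First the cross-terms c_i = x_i·y_{i+1} − x_{i+1}·y_i:
  30, 0, 0, 12, 18  ⇒  2A = 60, A = 30.
Then Σ (y_i + y_{i+1})·c_i = 240, so ȳ = 240 / (6·30) = 4/3.

4/3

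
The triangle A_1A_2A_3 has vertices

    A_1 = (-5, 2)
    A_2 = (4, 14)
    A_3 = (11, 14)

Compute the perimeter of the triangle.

|A_1A_2| = √((9)² + (12)²) = √225 = 15
|A_2A_3| = √((7)² + (0)²) = √49 = 7
|A_3A_1| = √((-16)² + (-12)²) = √400 = 20
Perimeter = 15 + 7 + 20 = 42.

42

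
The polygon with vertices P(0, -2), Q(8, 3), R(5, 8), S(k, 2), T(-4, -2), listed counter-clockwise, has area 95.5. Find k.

The doubled signed area Σ (x_i y_{i+1} − x_{i+1} y_i) is linear in k.
With k=0 it equals 91; the coefficient of k is -10 (from the two edges through S).
So -10·k + 91 = 2·95.5 = 191 ⇒ k = -10.

-10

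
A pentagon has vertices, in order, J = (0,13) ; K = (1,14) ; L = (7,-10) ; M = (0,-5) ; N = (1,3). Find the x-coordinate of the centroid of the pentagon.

Apply the surveyor's formula. First the cross-terms c_i = x_i·y_{i+1} − x_{i+1}·y_i:
  -13, -108, -35, 5, 13  ⇒  2A = -138, A = -69.
Then Σ (x_i + x_{i+1})·c_i = -1104, so x̄ = -1104 / (6·(-69)) = 8/3.

8/3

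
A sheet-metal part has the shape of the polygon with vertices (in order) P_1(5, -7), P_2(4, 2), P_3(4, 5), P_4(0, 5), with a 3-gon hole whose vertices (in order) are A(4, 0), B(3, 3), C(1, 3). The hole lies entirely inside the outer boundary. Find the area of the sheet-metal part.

Outer boundary:
Σ = (38) + (12) + (20) + (-25) = 45
Area = |Σ|/2 = 22.5.
Hole:
Apply Gauss's area formula: 2A = Σ (x_i·y_{i+1} − x_{i+1}·y_i), indices taken mod 3.
Σ = (12) + (6) + (-12) = 6
Area = |Σ|/2 = 3.
Net area = 22.5 − 3 = 19.5.

19.5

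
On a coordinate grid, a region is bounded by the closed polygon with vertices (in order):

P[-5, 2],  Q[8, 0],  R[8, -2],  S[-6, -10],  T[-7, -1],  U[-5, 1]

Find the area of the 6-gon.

102.5

Apply the surveyor's formula: 2A = Σ (x_i·y_{i+1} − x_{i+1}·y_i), indices taken mod 6.
P→Q: (-5)(0) − (8)(2) = -16
Q→R: (8)(-2) − (8)(0) = -16
R→S: (8)(-10) − (-6)(-2) = -92
S→T: (-6)(-1) − (-7)(-10) = -64
T→U: (-7)(1) − (-5)(-1) = -12
U→P: (-5)(2) − (-5)(1) = -5
Σ = -205
Area = |Σ|/2 = 102.5.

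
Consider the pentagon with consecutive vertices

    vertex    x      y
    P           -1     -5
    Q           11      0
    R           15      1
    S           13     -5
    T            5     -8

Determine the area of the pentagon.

67

Apply the shoelace (surveyor's) formula: 2A = Σ (x_i·y_{i+1} − x_{i+1}·y_i), indices taken mod 5.
P→Q: (-1)(0) − (11)(-5) = 55
Q→R: (11)(1) − (15)(0) = 11
R→S: (15)(-5) − (13)(1) = -88
S→T: (13)(-8) − (5)(-5) = -79
T→P: (5)(-5) − (-1)(-8) = -33
Σ = -134
Area = |Σ|/2 = 67.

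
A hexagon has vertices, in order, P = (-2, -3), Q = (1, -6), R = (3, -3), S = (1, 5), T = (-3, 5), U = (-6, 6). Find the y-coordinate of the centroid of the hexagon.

94/165

Apply the shoelace formula. First the cross-terms c_i = x_i·y_{i+1} − x_{i+1}·y_i:
  15, 15, 18, 20, 12, 30  ⇒  2A = 110, A = 55.
Then Σ (y_i + y_{i+1})·c_i = 188, so ȳ = 188 / (6·55) = 94/165.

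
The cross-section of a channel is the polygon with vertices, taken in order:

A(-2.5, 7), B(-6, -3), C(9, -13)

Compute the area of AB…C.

92.5

A→B: (-2.5)(-3) − (-6)(7) = 49.5
B→C: (-6)(-13) − (9)(-3) = 105
C→A: (9)(7) − (-2.5)(-13) = 30.5
Σ = 185
Area = |Σ|/2 = 92.5.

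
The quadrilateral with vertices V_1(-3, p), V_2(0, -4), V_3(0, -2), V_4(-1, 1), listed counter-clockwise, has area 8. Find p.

The doubled signed area Σ (x_i y_{i+1} − x_{i+1} y_i) is linear in p.
With p=0 it equals 13; the coefficient of p is -1 (from the two edges through V_1).
So -1·p + 13 = 2·8 = 16 ⇒ p = -3.

-3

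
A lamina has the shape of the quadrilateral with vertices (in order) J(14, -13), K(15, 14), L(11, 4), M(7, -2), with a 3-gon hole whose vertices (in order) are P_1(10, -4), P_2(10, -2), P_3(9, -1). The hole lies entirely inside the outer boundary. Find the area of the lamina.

Outer boundary:
Σ = (391) + (-94) + (-50) + (-63) = 184
Area = |Σ|/2 = 92.
Hole:
Σ = (20) + (8) + (-26) = 2
Area = |Σ|/2 = 1.
Net area = 92 − 1 = 91.

91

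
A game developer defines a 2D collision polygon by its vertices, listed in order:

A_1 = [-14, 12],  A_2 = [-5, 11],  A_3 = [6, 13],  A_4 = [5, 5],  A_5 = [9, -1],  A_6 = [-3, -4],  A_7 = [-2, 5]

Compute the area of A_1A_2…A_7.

163

Apply the shoelace (surveyor's) formula: 2A = Σ (x_i·y_{i+1} − x_{i+1}·y_i), indices taken mod 7.
Σ = (-94) + (-131) + (-35) + (-50) + (-39) + (-23) + (46) = -326
Area = |Σ|/2 = 163.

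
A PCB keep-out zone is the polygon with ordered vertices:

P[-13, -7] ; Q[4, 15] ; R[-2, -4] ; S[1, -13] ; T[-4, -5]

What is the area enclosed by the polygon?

108.5

Apply the shoelace formula: 2A = Σ (x_i·y_{i+1} − x_{i+1}·y_i), indices taken mod 5.
P→Q: (-13)(15) − (4)(-7) = -167
Q→R: (4)(-4) − (-2)(15) = 14
R→S: (-2)(-13) − (1)(-4) = 30
S→T: (1)(-5) − (-4)(-13) = -57
T→P: (-4)(-7) − (-13)(-5) = -37
Σ = -217
Area = |Σ|/2 = 108.5.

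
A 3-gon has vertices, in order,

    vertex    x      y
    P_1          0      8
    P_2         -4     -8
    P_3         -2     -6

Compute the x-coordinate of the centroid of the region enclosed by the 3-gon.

Apply the shoelace formula. First the cross-terms c_i = x_i·y_{i+1} − x_{i+1}·y_i:
  32, 8, -16  ⇒  2A = 24, A = 12.
Then Σ (x_i + x_{i+1})·c_i = -144, so x̄ = -144 / (6·12) = -2.

-2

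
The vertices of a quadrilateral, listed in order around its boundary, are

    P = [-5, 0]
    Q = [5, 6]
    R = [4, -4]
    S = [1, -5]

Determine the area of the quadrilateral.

Apply the shoelace formula: 2A = Σ (x_i·y_{i+1} − x_{i+1}·y_i), indices taken mod 4.
Cross-terms: -30, -44, -16, -25  ⇒  Σ = -115
Area = |Σ|/2 = 57.5.

57.5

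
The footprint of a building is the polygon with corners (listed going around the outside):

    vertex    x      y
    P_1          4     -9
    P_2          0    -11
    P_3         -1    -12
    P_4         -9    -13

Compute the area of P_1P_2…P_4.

8.5

Σ = (-44) + (-11) + (-95) + (133) = -17
Area = |Σ|/2 = 8.5.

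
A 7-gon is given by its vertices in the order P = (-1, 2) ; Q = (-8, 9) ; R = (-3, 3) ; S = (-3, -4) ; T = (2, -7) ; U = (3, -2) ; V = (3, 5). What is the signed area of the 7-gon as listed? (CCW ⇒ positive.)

P→Q: (-1)(9) − (-8)(2) = 7
Q→R: (-8)(3) − (-3)(9) = 3
R→S: (-3)(-4) − (-3)(3) = 21
S→T: (-3)(-7) − (2)(-4) = 29
T→U: (2)(-2) − (3)(-7) = 17
U→V: (3)(5) − (3)(-2) = 21
V→P: (3)(2) − (-1)(5) = 11
Σ = 109
Signed area = Σ/2 = 54.5 (positive ⇒ counter-clockwise traversal).

54.5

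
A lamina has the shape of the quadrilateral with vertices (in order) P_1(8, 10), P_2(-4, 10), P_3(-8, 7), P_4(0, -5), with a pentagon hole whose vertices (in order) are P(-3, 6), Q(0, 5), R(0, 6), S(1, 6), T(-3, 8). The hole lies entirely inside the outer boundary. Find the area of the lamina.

Outer boundary:
Apply the surveyor's formula: 2A = Σ (x_i·y_{i+1} − x_{i+1}·y_i), indices taken mod 4.
Cross-terms: 120, 52, 40, 40  ⇒  Σ = 252
Area = |Σ|/2 = 126.
Hole:
Apply the surveyor's formula: 2A = Σ (x_i·y_{i+1} − x_{i+1}·y_i), indices taken mod 5.
P→Q: (-3)(5) − (0)(6) = -15
Q→R: (0)(6) − (0)(5) = 0
R→S: (0)(6) − (1)(6) = -6
S→T: (1)(8) − (-3)(6) = 26
T→P: (-3)(6) − (-3)(8) = 6
Σ = 11
Area = |Σ|/2 = 5.5.
Net area = 126 − 5.5 = 120.5.

120.5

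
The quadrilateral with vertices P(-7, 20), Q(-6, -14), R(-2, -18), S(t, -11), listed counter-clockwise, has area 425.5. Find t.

The doubled signed area Σ (x_i y_{i+1} − x_{i+1} y_i) is linear in t.
With t=0 it equals 243; the coefficient of t is 38 (from the two edges through S).
So 38·t + 243 = 2·425.5 = 851 ⇒ t = 16.

16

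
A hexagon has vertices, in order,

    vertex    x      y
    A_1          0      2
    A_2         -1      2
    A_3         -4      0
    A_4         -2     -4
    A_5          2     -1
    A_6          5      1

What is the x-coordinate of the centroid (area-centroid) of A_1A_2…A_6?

-13/53

Apply the shoelace (surveyor's) formula. First the cross-terms c_i = x_i·y_{i+1} − x_{i+1}·y_i:
  2, 8, 16, 10, 7, 10  ⇒  2A = 53, A = 26.5.
Then Σ (x_i + x_{i+1})·c_i = -39, so x̄ = -39 / (6·26.5) = -13/53.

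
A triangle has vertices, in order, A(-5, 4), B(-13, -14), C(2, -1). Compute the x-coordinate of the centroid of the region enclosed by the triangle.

-16/3

Apply the shoelace (surveyor's) formula. First the cross-terms c_i = x_i·y_{i+1} − x_{i+1}·y_i:
  122, 41, 3  ⇒  2A = 166, A = 83.
Then Σ (x_i + x_{i+1})·c_i = -2656, so x̄ = -2656 / (6·83) = -16/3.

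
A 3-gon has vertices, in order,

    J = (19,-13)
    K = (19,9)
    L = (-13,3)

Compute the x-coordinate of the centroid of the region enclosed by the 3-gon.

25/3

Apply the surveyor's formula. First the cross-terms c_i = x_i·y_{i+1} − x_{i+1}·y_i:
  418, 174, 112  ⇒  2A = 704, A = 352.
Then Σ (x_i + x_{i+1})·c_i = 17600, so x̄ = 17600 / (6·352) = 25/3.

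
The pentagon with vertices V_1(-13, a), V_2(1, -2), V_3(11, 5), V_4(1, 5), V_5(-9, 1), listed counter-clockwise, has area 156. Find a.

-15

The doubled signed area Σ (x_i y_{i+1} − x_{i+1} y_i) is linear in a.
With a=0 it equals 162; the coefficient of a is -10 (from the two edges through V_1).
So -10·a + 162 = 2·156 = 312 ⇒ a = -15.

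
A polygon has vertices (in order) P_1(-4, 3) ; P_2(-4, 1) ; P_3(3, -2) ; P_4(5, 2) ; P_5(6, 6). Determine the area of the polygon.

Cross-terms: 8, 5, 16, 18, 42  ⇒  Σ = 89
Area = |Σ|/2 = 44.5.

44.5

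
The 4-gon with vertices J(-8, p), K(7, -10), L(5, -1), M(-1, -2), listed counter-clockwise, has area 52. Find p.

-1

The doubled signed area Σ (x_i y_{i+1} − x_{i+1} y_i) is linear in p.
With p=0 it equals 96; the coefficient of p is -8 (from the two edges through J).
So -8·p + 96 = 2·52 = 104 ⇒ p = -1.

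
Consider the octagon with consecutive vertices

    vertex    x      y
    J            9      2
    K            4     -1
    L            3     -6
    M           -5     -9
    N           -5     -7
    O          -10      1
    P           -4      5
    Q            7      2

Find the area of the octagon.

136.5

Apply Gauss's area formula: 2A = Σ (x_i·y_{i+1} − x_{i+1}·y_i), indices taken mod 8.
Cross-terms: -17, -21, -57, -10, -75, -46, -43, -4  ⇒  Σ = -273
Area = |Σ|/2 = 136.5.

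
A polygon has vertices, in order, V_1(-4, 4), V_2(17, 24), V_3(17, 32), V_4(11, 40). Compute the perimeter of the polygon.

|V_1V_2| = √((21)² + (20)²) = √841 = 29
|V_2V_3| = √((0)² + (8)²) = √64 = 8
|V_3V_4| = √((-6)² + (8)²) = √100 = 10
|V_4V_1| = √((-15)² + (-36)²) = √1521 = 39
Perimeter = 29 + 8 + 10 + 39 = 86.

86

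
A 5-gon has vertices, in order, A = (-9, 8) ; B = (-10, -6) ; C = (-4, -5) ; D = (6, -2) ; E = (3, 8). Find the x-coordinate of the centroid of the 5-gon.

Apply the surveyor's formula. First the cross-terms c_i = x_i·y_{i+1} − x_{i+1}·y_i:
  134, 26, 38, 54, 96  ⇒  2A = 348, A = 174.
Then Σ (x_i + x_{i+1})·c_i = -2924, so x̄ = -2924 / (6·174) = -731/261.

-731/261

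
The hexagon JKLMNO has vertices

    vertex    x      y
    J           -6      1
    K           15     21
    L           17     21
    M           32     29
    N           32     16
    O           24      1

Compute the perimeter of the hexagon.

108

|JK| = √((21)² + (20)²) = √841 = 29
|KL| = √((2)² + (0)²) = √4 = 2
|LM| = √((15)² + (8)²) = √289 = 17
|MN| = √((0)² + (-13)²) = √169 = 13
|NO| = √((-8)² + (-15)²) = √289 = 17
|OJ| = √((-30)² + (0)²) = √900 = 30
Perimeter = 29 + 2 + 17 + 13 + 17 + 30 = 108.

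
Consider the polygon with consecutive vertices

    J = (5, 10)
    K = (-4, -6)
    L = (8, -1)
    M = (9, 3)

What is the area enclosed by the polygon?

85

Apply the shoelace formula: 2A = Σ (x_i·y_{i+1} − x_{i+1}·y_i), indices taken mod 4.
J→K: (5)(-6) − (-4)(10) = 10
K→L: (-4)(-1) − (8)(-6) = 52
L→M: (8)(3) − (9)(-1) = 33
M→J: (9)(10) − (5)(3) = 75
Σ = 170
Area = |Σ|/2 = 85.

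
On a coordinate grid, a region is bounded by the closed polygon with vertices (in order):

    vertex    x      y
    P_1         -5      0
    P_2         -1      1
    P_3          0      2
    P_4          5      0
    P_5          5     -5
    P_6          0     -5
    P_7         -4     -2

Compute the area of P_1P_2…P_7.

Apply the shoelace (surveyor's) formula: 2A = Σ (x_i·y_{i+1} − x_{i+1}·y_i), indices taken mod 7.
Σ = (-5) + (-2) + (-10) + (-25) + (-25) + (-20) + (-10) = -97
Area = |Σ|/2 = 48.5.

48.5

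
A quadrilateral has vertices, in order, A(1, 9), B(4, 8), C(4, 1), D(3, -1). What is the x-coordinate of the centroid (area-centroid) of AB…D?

43/15

Apply Gauss's area formula. First the cross-terms c_i = x_i·y_{i+1} − x_{i+1}·y_i:
  -28, -28, -7, 28  ⇒  2A = -35, A = -17.5.
Then Σ (x_i + x_{i+1})·c_i = -301, so x̄ = -301 / (6·(-17.5)) = 43/15.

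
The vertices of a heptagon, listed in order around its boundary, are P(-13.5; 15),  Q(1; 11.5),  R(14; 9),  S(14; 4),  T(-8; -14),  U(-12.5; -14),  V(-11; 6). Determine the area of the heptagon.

466.125

Apply the shoelace (surveyor's) formula: 2A = Σ (x_i·y_{i+1} − x_{i+1}·y_i), indices taken mod 7.
Cross-terms: -170.25, -152, -70, -164, -63, -229, -84  ⇒  Σ = -932.25
Area = |Σ|/2 = 466.125.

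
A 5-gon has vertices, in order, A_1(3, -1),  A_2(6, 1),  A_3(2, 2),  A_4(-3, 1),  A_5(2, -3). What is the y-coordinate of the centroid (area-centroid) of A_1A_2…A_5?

4/41

Apply Gauss's area formula. First the cross-terms c_i = x_i·y_{i+1} − x_{i+1}·y_i:
  9, 10, 8, 7, 7  ⇒  2A = 41, A = 20.5.
Then Σ (y_i + y_{i+1})·c_i = 12, so ȳ = 12 / (6·20.5) = 4/41.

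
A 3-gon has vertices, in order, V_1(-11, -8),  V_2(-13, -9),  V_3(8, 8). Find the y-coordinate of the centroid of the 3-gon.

-3

Apply the shoelace (surveyor's) formula. First the cross-terms c_i = x_i·y_{i+1} − x_{i+1}·y_i:
  -5, -32, 24  ⇒  2A = -13, A = -6.5.
Then Σ (y_i + y_{i+1})·c_i = 117, so ȳ = 117 / (6·(-6.5)) = -3.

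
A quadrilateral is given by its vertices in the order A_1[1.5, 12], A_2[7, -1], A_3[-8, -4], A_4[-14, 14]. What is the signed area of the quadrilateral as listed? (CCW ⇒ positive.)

-239.25

Cross-terms: -85.5, -36, -168, -189  ⇒  Σ = -478.5
Signed area = Σ/2 = -239.25 (negative ⇒ clockwise traversal).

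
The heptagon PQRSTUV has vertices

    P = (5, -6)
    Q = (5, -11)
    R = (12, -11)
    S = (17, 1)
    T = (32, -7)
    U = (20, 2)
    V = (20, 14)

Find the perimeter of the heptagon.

|PQ| = √((0)² + (-5)²) = √25 = 5
|QR| = √((7)² + (0)²) = √49 = 7
|RS| = √((5)² + (12)²) = √169 = 13
|ST| = √((15)² + (-8)²) = √289 = 17
|TU| = √((-12)² + (9)²) = √225 = 15
|UV| = √((0)² + (12)²) = √144 = 12
|VP| = √((-15)² + (-20)²) = √625 = 25
Perimeter = 5 + 7 + 13 + 17 + 15 + 12 + 25 = 94.

94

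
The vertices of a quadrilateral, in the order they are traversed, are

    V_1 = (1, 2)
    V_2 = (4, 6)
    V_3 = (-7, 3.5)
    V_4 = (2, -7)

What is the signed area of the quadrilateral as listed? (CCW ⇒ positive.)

Apply the shoelace formula: 2A = Σ (x_i·y_{i+1} − x_{i+1}·y_i), indices taken mod 4.
Σ = (-2) + (56) + (42) + (11) = 107
Signed area = Σ/2 = 53.5 (positive ⇒ counter-clockwise traversal).

53.5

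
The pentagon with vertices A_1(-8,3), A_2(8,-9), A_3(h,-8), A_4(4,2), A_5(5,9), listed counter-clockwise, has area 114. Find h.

9

Write out the shoelace sum; only the two edges meeting at A_3 involve h:
2·Area = [(8·(-8) − h·(-9)) + (h·2 − 4·(-8))] + 161
       = 11·h + 129 = 228
⇒ h = 9.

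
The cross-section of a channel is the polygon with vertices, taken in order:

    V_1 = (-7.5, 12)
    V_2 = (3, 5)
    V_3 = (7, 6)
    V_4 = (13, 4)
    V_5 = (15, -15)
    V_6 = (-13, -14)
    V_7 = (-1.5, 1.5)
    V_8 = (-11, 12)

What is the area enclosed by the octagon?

V_1→V_2: (-7.5)(5) − (3)(12) = -73.5
V_2→V_3: (3)(6) − (7)(5) = -17
V_3→V_4: (7)(4) − (13)(6) = -50
V_4→V_5: (13)(-15) − (15)(4) = -255
V_5→V_6: (15)(-14) − (-13)(-15) = -405
V_6→V_7: (-13)(1.5) − (-1.5)(-14) = -40.5
V_7→V_8: (-1.5)(12) − (-11)(1.5) = -1.5
V_8→V_1: (-11)(12) − (-7.5)(12) = -42
Σ = -884.5
Area = |Σ|/2 = 442.25.

442.25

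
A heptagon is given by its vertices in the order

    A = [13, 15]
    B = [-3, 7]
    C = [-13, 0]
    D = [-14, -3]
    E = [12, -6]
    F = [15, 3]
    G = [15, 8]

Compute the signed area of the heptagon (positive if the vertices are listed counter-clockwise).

354

Apply Gauss's area formula: 2A = Σ (x_i·y_{i+1} − x_{i+1}·y_i), indices taken mod 7.
Cross-terms: 136, 91, 39, 120, 126, 75, 121  ⇒  Σ = 708
Signed area = Σ/2 = 354 (positive ⇒ counter-clockwise traversal).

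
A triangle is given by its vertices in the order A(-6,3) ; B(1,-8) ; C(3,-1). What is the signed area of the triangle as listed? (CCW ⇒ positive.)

Apply Gauss's area formula: 2A = Σ (x_i·y_{i+1} − x_{i+1}·y_i), indices taken mod 3.
Cross-terms: 45, 23, 3  ⇒  Σ = 71
Signed area = Σ/2 = 35.5 (positive ⇒ counter-clockwise traversal).

35.5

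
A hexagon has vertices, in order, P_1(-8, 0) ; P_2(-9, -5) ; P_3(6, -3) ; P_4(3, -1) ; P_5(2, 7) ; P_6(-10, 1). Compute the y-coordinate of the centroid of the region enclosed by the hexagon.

Apply the shoelace formula. First the cross-terms c_i = x_i·y_{i+1} − x_{i+1}·y_i:
  40, 57, 3, 23, 72, 8  ⇒  2A = 203, A = 101.5.
Then Σ (y_i + y_{i+1})·c_i = 54, so ȳ = 54 / (6·101.5) = 18/203.

18/203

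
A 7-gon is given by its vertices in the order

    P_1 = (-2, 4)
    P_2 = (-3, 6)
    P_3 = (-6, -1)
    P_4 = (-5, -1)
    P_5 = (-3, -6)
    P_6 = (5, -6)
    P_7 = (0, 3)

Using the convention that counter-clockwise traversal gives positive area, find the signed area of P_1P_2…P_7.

68

Apply the surveyor's formula: 2A = Σ (x_i·y_{i+1} − x_{i+1}·y_i), indices taken mod 7.
P_1→P_2: (-2)(6) − (-3)(4) = 0
P_2→P_3: (-3)(-1) − (-6)(6) = 39
P_3→P_4: (-6)(-1) − (-5)(-1) = 1
P_4→P_5: (-5)(-6) − (-3)(-1) = 27
P_5→P_6: (-3)(-6) − (5)(-6) = 48
P_6→P_7: (5)(3) − (0)(-6) = 15
P_7→P_1: (0)(4) − (-2)(3) = 6
Σ = 136
Signed area = Σ/2 = 68 (positive ⇒ counter-clockwise traversal).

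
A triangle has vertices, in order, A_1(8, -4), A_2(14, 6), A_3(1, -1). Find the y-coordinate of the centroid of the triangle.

1/3

Apply the shoelace formula. First the cross-terms c_i = x_i·y_{i+1} − x_{i+1}·y_i:
  104, -20, 4  ⇒  2A = 88, A = 44.
Then Σ (y_i + y_{i+1})·c_i = 88, so ȳ = 88 / (6·44) = 1/3.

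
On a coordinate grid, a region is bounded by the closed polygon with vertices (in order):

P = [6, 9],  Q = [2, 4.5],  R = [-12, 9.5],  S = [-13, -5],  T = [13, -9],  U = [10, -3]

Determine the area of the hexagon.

Apply Gauss's area formula: 2A = Σ (x_i·y_{i+1} − x_{i+1}·y_i), indices taken mod 6.
P→Q: (6)(4.5) − (2)(9) = 9
Q→R: (2)(9.5) − (-12)(4.5) = 73
R→S: (-12)(-5) − (-13)(9.5) = 183.5
S→T: (-13)(-9) − (13)(-5) = 182
T→U: (13)(-3) − (10)(-9) = 51
U→P: (10)(9) − (6)(-3) = 108
Σ = 606.5
Area = |Σ|/2 = 303.25.

303.25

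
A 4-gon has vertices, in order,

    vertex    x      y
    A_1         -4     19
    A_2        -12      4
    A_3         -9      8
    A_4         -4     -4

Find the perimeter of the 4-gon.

58

|A_1A_2| = √((-8)² + (-15)²) = √289 = 17
|A_2A_3| = √((3)² + (4)²) = √25 = 5
|A_3A_4| = √((5)² + (-12)²) = √169 = 13
|A_4A_1| = √((0)² + (23)²) = √529 = 23
Perimeter = 17 + 5 + 13 + 23 = 58.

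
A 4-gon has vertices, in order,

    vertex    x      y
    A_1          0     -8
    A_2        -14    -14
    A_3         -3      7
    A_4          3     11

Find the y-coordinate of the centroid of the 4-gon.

-80/33

Apply Gauss's area formula. First the cross-terms c_i = x_i·y_{i+1} − x_{i+1}·y_i:
  -112, -140, -54, -24  ⇒  2A = -330, A = -165.
Then Σ (y_i + y_{i+1})·c_i = 2400, so ȳ = 2400 / (6·(-165)) = -80/33.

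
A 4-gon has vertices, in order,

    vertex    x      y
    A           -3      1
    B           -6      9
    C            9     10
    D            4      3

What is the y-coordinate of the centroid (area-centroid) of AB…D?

167/27

Apply the shoelace formula. First the cross-terms c_i = x_i·y_{i+1} − x_{i+1}·y_i:
  -21, -141, -13, 13  ⇒  2A = -162, A = -81.
Then Σ (y_i + y_{i+1})·c_i = -3006, so ȳ = -3006 / (6·(-81)) = 167/27.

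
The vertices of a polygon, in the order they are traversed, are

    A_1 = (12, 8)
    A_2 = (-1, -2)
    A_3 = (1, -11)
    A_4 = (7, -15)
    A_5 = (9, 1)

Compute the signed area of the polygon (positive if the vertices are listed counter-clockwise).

130.5

Apply the shoelace (surveyor's) formula: 2A = Σ (x_i·y_{i+1} − x_{i+1}·y_i), indices taken mod 5.
Σ = (-16) + (13) + (62) + (142) + (60) = 261
Signed area = Σ/2 = 130.5 (positive ⇒ counter-clockwise traversal).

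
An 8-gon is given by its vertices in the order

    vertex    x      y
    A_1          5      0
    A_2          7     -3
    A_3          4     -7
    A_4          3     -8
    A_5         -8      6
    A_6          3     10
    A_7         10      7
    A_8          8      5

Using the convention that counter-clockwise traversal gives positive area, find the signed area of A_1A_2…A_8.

-158.5

Σ = (-15) + (-37) + (-11) + (-46) + (-98) + (-79) + (-6) + (-25) = -317
Signed area = Σ/2 = -158.5 (negative ⇒ clockwise traversal).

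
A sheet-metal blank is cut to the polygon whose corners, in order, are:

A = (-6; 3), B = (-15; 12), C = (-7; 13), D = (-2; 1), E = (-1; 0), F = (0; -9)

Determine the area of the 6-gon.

81.5

Apply the surveyor's formula: 2A = Σ (x_i·y_{i+1} − x_{i+1}·y_i), indices taken mod 6.
Cross-terms: -27, -111, 19, 1, 9, -54  ⇒  Σ = -163
Area = |Σ|/2 = 81.5.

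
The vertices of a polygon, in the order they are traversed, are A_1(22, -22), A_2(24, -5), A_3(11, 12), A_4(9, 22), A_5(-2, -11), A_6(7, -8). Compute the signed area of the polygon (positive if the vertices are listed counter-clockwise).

477.5

Σ = (418) + (343) + (134) + (-55) + (93) + (22) = 955
Signed area = Σ/2 = 477.5 (positive ⇒ counter-clockwise traversal).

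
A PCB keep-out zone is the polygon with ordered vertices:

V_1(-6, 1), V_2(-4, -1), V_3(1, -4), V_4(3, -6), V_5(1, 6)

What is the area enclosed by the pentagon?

47

Σ = (10) + (17) + (6) + (24) + (37) = 94
Area = |Σ|/2 = 47.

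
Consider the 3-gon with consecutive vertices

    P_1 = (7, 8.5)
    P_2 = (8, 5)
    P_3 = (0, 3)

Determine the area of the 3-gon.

15

Apply the shoelace (surveyor's) formula: 2A = Σ (x_i·y_{i+1} − x_{i+1}·y_i), indices taken mod 3.
P_1→P_2: (7)(5) − (8)(8.5) = -33
P_2→P_3: (8)(3) − (0)(5) = 24
P_3→P_1: (0)(8.5) − (7)(3) = -21
Σ = -30
Area = |Σ|/2 = 15.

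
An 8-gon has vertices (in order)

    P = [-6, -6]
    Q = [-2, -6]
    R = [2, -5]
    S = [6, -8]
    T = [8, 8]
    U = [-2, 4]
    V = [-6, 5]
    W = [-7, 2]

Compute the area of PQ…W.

Apply the surveyor's formula: 2A = Σ (x_i·y_{i+1} − x_{i+1}·y_i), indices taken mod 8.
Σ = (24) + (22) + (14) + (112) + (48) + (14) + (23) + (54) = 311
Area = |Σ|/2 = 155.5.

155.5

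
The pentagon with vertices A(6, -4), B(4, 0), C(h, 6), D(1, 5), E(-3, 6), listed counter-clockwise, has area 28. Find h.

5

The doubled signed area Σ (x_i y_{i+1} − x_{i+1} y_i) is linear in h.
With h=0 it equals 31; the coefficient of h is 5 (from the two edges through C).
So 5·h + 31 = 2·28 = 56 ⇒ h = 5.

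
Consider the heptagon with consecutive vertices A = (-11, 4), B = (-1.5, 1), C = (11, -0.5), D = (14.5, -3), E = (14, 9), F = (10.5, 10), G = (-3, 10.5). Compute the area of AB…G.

210.375

Cross-terms: -5, -10.25, -25.75, 172.5, 45.5, 140.25, 103.5  ⇒  Σ = 420.75
Area = |Σ|/2 = 210.375.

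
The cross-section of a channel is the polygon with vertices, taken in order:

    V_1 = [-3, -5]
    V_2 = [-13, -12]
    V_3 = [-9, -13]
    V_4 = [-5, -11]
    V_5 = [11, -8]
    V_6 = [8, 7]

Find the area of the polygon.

174.5

Σ = (-29) + (61) + (34) + (161) + (141) + (-19) = 349
Area = |Σ|/2 = 174.5.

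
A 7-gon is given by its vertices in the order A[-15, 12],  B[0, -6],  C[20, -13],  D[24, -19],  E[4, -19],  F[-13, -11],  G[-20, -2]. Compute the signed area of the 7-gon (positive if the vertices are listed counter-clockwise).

Cross-terms: 90, 120, -68, -380, -291, -194, -270  ⇒  Σ = -993
Signed area = Σ/2 = -496.5 (negative ⇒ clockwise traversal).

-496.5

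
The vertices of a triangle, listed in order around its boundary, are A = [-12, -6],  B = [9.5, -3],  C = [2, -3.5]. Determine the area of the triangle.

5.875

Σ = (93) + (-27.25) + (-54) = 11.75
Area = |Σ|/2 = 5.875.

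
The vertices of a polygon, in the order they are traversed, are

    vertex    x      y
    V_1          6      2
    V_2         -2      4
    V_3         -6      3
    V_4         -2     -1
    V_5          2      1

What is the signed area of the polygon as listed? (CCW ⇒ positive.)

28

Σ = (28) + (18) + (12) + (0) + (-2) = 56
Signed area = Σ/2 = 28 (positive ⇒ counter-clockwise traversal).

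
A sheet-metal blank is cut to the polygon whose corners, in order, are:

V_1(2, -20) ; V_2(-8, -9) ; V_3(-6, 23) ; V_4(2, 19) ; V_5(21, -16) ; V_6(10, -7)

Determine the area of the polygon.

Apply Gauss's area formula: 2A = Σ (x_i·y_{i+1} − x_{i+1}·y_i), indices taken mod 6.
Σ = (-178) + (-238) + (-160) + (-431) + (13) + (-186) = -1180
Area = |Σ|/2 = 590.

590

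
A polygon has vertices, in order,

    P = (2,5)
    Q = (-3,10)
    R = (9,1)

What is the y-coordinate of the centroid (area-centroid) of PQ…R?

Apply the shoelace formula. First the cross-terms c_i = x_i·y_{i+1} − x_{i+1}·y_i:
  35, -93, 43  ⇒  2A = -15, A = -7.5.
Then Σ (y_i + y_{i+1})·c_i = -240, so ȳ = -240 / (6·(-7.5)) = 16/3.

16/3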